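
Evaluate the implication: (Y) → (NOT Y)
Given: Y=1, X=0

Antecedent (Y) = 1; consequent (NOT Y) = 0.
1 → 0 = 0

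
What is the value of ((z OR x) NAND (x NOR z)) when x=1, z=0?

Substituting: ((0 OR 1) NAND (1 NOR 0))
= 1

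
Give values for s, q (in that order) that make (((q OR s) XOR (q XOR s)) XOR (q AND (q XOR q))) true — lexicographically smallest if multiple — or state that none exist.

s=1, q=1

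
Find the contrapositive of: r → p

Contrapositive: NOT p → NOT r
Note: A statement and its contrapositive are logically equivalent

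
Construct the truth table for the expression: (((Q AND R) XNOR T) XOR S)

R | T | S | Q | Output
----------------------
0 | 0 | 0 | 0 | 1
0 | 0 | 0 | 1 | 1
0 | 0 | 1 | 0 | 0
0 | 0 | 1 | 1 | 0
0 | 1 | 0 | 0 | 0
0 | 1 | 0 | 1 | 0
0 | 1 | 1 | 0 | 1
0 | 1 | 1 | 1 | 1
1 | 0 | 0 | 0 | 1
1 | 0 | 0 | 1 | 0
1 | 0 | 1 | 0 | 0
1 | 0 | 1 | 1 | 1
1 | 1 | 0 | 0 | 0
1 | 1 | 0 | 1 | 1
1 | 1 | 1 | 0 | 1
1 | 1 | 1 | 1 | 0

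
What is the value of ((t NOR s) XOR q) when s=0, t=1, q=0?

Substituting: ((1 NOR 0) XOR 0)
= 0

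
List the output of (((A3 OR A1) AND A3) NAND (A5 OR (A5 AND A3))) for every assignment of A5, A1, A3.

A5 | A1 | A3 | Output
---------------------
0 | 0 | 0 | 1
0 | 0 | 1 | 1
0 | 1 | 0 | 1
0 | 1 | 1 | 1
1 | 0 | 0 | 1
1 | 0 | 1 | 0
1 | 1 | 0 | 1
1 | 1 | 1 | 0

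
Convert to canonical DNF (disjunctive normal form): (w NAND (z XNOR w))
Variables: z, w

(NOT z AND NOT w) OR (NOT z AND w) OR (z AND NOT w)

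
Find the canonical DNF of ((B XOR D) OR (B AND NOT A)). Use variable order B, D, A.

(NOT B AND D AND NOT A) OR (NOT B AND D AND A) OR (B AND NOT D AND NOT A) OR (B AND NOT D AND A) OR (B AND D AND NOT A)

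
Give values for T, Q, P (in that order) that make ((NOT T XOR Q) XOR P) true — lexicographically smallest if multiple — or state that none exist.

T=0, Q=0, P=0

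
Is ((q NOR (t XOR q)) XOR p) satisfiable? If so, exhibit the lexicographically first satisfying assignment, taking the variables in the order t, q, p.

t=0, q=0, p=0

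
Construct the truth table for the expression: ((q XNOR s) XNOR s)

s | q | Output
--------------
0 | 0 | 0
0 | 1 | 1
1 | 0 | 0
1 | 1 | 1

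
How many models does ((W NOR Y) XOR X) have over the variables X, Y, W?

Satisfying assignments: (0,0,0), (1,0,1), (1,1,0), (1,1,1)
Count: 4 out of 8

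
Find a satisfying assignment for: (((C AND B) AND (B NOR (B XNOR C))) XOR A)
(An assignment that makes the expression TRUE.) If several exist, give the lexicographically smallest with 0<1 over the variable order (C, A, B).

C=0, A=1, B=0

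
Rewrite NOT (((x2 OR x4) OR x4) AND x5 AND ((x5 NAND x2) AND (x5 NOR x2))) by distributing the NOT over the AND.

NOT ((x2 OR x4) OR x4) OR NOT x5 OR NOT ((x5 NAND x2) AND (x5 NOR x2))
De Morgan's: NOT(AND of terms) = OR of negations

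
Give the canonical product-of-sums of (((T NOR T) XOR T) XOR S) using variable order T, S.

ΠM(1, 3) = (T OR NOT S) AND (NOT T OR NOT S)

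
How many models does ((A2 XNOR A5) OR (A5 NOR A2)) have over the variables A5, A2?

Satisfying assignments: (0,0), (1,1)
Count: 2 out of 4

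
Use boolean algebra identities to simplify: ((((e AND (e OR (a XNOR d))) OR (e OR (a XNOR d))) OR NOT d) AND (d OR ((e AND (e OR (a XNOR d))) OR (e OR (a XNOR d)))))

By distribution ((E OR v) AND (E OR NOT v) = E) then absorption (E OR (E AND v) = E):
= (e OR (a XNOR d))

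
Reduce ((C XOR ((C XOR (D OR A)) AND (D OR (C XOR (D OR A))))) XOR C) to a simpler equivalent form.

By XOR self-cancellation ((E XOR v) XOR v = E) then absorption (E AND (E OR v) = E):
= (C XOR (D OR A))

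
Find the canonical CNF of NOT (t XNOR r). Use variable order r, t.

(r OR t) AND (NOT r OR NOT t)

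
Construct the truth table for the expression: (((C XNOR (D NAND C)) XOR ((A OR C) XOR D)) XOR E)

D | C | A | E | Output
----------------------
0 | 0 | 0 | 0 | 0
0 | 0 | 0 | 1 | 1
0 | 0 | 1 | 0 | 1
0 | 0 | 1 | 1 | 0
0 | 1 | 0 | 0 | 0
0 | 1 | 0 | 1 | 1
0 | 1 | 1 | 0 | 0
0 | 1 | 1 | 1 | 1
1 | 0 | 0 | 0 | 1
1 | 0 | 0 | 1 | 0
1 | 0 | 1 | 0 | 0
1 | 0 | 1 | 1 | 1
1 | 1 | 0 | 0 | 0
1 | 1 | 0 | 1 | 1
1 | 1 | 1 | 0 | 0
1 | 1 | 1 | 1 | 1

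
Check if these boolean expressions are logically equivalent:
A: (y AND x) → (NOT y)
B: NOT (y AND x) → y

No, Inverse is not equivalent to original (counterexample: z=0, x=0, y=0)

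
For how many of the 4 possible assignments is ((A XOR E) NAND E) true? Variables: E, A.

Satisfying assignments: (0,0), (0,1), (1,1)
Count: 3 out of 4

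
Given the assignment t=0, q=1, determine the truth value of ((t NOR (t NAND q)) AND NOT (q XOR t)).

Substituting: ((0 NOR (0 NAND 1)) AND NOT (1 XOR 0))
= 0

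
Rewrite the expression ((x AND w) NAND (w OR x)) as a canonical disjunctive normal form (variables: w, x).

(NOT w AND NOT x) OR (NOT w AND x) OR (w AND NOT x)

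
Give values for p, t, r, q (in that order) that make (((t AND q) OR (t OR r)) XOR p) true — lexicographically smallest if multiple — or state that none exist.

p=0, t=0, r=1, q=0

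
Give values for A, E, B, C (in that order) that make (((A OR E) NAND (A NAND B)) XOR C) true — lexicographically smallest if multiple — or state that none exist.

A=0, E=0, B=0, C=0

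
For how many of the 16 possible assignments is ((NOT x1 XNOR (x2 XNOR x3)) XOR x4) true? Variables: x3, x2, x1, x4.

Satisfying assignments: (0,0,0,0), (0,0,1,1), (0,1,0,1), (0,1,1,0), (1,0,0,1), (1,0,1,0), (1,1,0,0), (1,1,1,1)
Count: 8 out of 16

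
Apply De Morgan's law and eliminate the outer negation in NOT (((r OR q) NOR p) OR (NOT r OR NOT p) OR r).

NOT ((r OR q) NOR p) AND NOT (NOT r OR NOT p) AND NOT r
De Morgan's: NOT(OR of terms) = AND of negations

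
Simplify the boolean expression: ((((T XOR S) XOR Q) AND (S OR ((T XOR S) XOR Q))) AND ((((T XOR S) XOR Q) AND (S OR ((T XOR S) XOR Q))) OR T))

By absorption (E AND (E OR v) = E) then absorption (E AND (E OR v) = E):
= ((T XOR S) XOR Q)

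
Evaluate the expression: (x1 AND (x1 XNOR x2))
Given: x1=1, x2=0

Substituting: (1 AND (1 XNOR 0))
= 0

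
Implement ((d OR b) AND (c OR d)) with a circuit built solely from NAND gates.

((((d NAND d) NAND (b NAND b)) NAND ((c NAND c) NAND (d NAND d))) NAND (((d NAND d) NAND (b NAND b)) NAND ((c NAND c) NAND (d NAND d))))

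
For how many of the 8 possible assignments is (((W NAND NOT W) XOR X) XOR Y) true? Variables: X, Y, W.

Satisfying assignments: (0,0,0), (0,0,1), (1,1,0), (1,1,1)
Count: 4 out of 8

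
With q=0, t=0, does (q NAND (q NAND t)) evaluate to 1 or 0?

Substituting: (0 NAND (0 NAND 0))
= 1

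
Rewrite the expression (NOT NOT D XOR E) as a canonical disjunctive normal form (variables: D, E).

(NOT D AND E) OR (D AND NOT E)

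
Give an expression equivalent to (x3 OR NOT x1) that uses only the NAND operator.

((x3 NAND x3) NAND ((x1 NAND x1) NAND (x1 NAND x1)))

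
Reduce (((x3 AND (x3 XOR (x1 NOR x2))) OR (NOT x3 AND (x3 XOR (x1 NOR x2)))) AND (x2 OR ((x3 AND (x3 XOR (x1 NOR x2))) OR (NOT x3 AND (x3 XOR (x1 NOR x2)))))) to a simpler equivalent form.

By absorption (E AND (E OR v) = E) then distribution ((E AND v) OR (E AND NOT v) = E):
= (x3 XOR (x1 NOR x2))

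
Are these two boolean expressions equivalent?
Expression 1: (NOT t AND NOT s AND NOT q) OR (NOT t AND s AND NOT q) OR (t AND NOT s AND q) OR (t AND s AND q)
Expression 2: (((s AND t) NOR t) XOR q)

Yes, they are equivalent — the two output columns agree on all 8 assignments:
t | s | q | Expression 1 | Expression 2
---------------------------------------
0 | 0 | 0 | 1 | 1
0 | 0 | 1 | 0 | 0
0 | 1 | 0 | 1 | 1
0 | 1 | 1 | 0 | 0
1 | 0 | 0 | 0 | 0
1 | 0 | 1 | 1 | 1
1 | 1 | 0 | 0 | 0
1 | 1 | 1 | 1 | 1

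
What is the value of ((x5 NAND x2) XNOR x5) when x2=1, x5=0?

Substituting: ((0 NAND 1) XNOR 0)
= 0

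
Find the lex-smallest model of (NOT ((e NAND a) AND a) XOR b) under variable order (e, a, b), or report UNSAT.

e=0, a=0, b=0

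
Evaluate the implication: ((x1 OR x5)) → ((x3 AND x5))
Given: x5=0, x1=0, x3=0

Antecedent ((x1 OR x5)) = 0; consequent ((x3 AND x5)) = 0.
0 → 0 = 1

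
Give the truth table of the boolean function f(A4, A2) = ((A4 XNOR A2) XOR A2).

A4 | A2 | Output
----------------
0 | 0 | 1
0 | 1 | 1
1 | 0 | 0
1 | 1 | 0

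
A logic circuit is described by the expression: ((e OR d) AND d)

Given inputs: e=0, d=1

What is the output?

Substituting: ((0 OR 1) AND 1)
= 1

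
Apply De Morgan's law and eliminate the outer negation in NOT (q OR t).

NOT q AND NOT t
De Morgan's: NOT(OR of terms) = AND of negations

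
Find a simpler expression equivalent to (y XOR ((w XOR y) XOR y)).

By XOR self-cancellation ((E XOR v) XOR v = E):
= (w XOR y)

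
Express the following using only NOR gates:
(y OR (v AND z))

((y NOR ((v NOR v) NOR (z NOR z))) NOR (y NOR ((v NOR v) NOR (z NOR z))))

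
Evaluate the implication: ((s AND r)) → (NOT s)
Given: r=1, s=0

Antecedent ((s AND r)) = 0; consequent (NOT s) = 1.
0 → 1 = 1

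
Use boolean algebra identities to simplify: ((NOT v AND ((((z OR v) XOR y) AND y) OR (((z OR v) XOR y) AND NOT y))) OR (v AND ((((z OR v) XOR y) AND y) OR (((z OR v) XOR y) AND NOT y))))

By distribution ((E AND v) OR (E AND NOT v) = E) then distribution ((E AND v) OR (E AND NOT v) = E):
= ((z OR v) XOR y)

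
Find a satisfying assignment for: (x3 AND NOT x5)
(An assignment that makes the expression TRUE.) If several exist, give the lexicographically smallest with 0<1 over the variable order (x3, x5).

x3=1, x5=0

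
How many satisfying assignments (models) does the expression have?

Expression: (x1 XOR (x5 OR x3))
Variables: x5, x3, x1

Satisfying assignments: (0,0,1), (0,1,0), (1,0,0), (1,1,0)
Count: 4 out of 8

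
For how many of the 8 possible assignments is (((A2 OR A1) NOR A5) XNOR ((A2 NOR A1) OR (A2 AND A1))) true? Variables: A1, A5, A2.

Satisfying assignments: (0,0,0), (0,0,1), (0,1,1), (1,0,0), (1,1,0)
Count: 5 out of 8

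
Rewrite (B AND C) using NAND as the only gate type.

((B NAND C) NAND (B NAND C))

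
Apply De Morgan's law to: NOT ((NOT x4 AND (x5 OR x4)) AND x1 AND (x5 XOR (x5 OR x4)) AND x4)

NOT (NOT x4 AND (x5 OR x4)) OR NOT x1 OR NOT (x5 XOR (x5 OR x4)) OR NOT x4
De Morgan's: NOT(AND of terms) = OR of negations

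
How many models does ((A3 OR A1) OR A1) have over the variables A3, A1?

Satisfying assignments: (0,1), (1,0), (1,1)
Count: 3 out of 4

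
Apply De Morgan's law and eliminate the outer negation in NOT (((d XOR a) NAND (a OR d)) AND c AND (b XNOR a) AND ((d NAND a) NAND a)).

NOT ((d XOR a) NAND (a OR d)) OR NOT c OR NOT (b XNOR a) OR NOT ((d NAND a) NAND a)
De Morgan's: NOT(AND of terms) = OR of negations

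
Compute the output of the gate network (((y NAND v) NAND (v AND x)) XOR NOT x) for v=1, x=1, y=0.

Substituting: (((0 NAND 1) NAND (1 AND 1)) XOR NOT 1)
= 0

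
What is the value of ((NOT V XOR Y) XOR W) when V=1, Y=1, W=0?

Substituting: ((NOT 1 XOR 1) XOR 0)
= 1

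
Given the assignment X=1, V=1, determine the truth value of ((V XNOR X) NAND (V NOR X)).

Substituting: ((1 XNOR 1) NAND (1 NOR 1))
= 1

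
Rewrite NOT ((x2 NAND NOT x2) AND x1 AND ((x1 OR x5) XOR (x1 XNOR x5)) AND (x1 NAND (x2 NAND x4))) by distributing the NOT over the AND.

NOT (x2 NAND NOT x2) OR NOT x1 OR NOT ((x1 OR x5) XOR (x1 XNOR x5)) OR NOT (x1 NAND (x2 NAND x4))
De Morgan's: NOT(AND of terms) = OR of negations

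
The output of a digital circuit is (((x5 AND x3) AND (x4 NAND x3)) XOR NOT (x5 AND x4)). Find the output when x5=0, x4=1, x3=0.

Substituting: (((0 AND 0) AND (1 NAND 0)) XOR NOT (0 AND 1))
= 1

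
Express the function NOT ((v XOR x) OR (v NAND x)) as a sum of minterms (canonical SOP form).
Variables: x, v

Σm(3) = (x AND v)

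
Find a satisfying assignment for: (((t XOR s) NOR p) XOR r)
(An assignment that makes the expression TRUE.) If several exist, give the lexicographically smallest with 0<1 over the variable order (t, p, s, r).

t=0, p=0, s=0, r=0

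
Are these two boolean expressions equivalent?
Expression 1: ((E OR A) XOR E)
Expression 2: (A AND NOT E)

Yes, they are equivalent — the two output columns agree on all 4 assignments:
A | E | Expression 1 | Expression 2
-----------------------------------
0 | 0 | 0 | 0
0 | 1 | 0 | 0
1 | 0 | 1 | 1
1 | 1 | 0 | 0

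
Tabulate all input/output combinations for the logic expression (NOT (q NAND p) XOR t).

q | p | t | Output
------------------
0 | 0 | 0 | 0
0 | 0 | 1 | 1
0 | 1 | 0 | 0
0 | 1 | 1 | 1
1 | 0 | 0 | 0
1 | 0 | 1 | 1
1 | 1 | 0 | 1
1 | 1 | 1 | 0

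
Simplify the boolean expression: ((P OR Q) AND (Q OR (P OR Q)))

By absorption (E AND (E OR v) = E):
= (P OR Q)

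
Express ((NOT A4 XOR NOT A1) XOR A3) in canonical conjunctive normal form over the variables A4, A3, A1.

(A4 OR A3 OR A1) AND (A4 OR NOT A3 OR NOT A1) AND (NOT A4 OR A3 OR NOT A1) AND (NOT A4 OR NOT A3 OR A1)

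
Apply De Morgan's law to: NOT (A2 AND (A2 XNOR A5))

NOT A2 OR NOT (A2 XNOR A5)
De Morgan's: NOT(AND of terms) = OR of negations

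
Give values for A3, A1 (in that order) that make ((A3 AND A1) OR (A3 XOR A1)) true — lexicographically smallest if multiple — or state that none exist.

A3=0, A1=1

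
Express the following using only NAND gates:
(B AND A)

((B NAND A) NAND (B NAND A))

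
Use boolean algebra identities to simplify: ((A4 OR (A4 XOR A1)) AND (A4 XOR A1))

By absorption (E AND (E OR v) = E):
= (A4 XOR A1)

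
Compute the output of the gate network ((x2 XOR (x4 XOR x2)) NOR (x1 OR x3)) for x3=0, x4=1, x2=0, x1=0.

Substituting: ((0 XOR (1 XOR 0)) NOR (0 OR 0))
= 0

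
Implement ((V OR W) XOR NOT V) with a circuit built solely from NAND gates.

((((V NAND V) NAND (W NAND W)) NAND (((V NAND V) NAND (W NAND W)) NAND (V NAND V))) NAND ((V NAND V) NAND (((V NAND V) NAND (W NAND W)) NAND (V NAND V))))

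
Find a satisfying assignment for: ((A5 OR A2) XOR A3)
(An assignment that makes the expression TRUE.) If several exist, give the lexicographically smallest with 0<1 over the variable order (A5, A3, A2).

A5=0, A3=0, A2=1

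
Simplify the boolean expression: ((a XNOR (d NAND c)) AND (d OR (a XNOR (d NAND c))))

By absorption (E AND (E OR v) = E):
= (a XNOR (d NAND c))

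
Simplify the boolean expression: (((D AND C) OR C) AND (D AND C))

By absorption (E AND (E OR v) = E):
= (D AND C)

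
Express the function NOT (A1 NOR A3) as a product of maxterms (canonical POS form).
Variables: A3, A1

ΠM(0) = (A3 OR A1)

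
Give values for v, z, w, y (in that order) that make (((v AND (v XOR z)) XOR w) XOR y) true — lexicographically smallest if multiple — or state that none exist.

v=0, z=0, w=0, y=1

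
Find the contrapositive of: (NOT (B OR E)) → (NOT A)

Contrapositive: A → (B OR E)
Note: A statement and its contrapositive are logically equivalent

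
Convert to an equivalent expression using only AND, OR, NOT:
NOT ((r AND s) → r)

(r AND s) AND NOT r
(Negated implication: NOT(A → B) = A AND NOT B)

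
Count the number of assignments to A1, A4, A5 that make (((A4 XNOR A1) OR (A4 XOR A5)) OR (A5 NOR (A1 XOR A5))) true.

Satisfying assignments: (0,0,0), (0,0,1), (0,1,0), (1,0,1), (1,1,0), (1,1,1)
Count: 6 out of 8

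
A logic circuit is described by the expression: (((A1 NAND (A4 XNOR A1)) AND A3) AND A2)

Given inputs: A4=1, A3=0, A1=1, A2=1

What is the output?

Substituting: (((1 NAND (1 XNOR 1)) AND 0) AND 1)
= 0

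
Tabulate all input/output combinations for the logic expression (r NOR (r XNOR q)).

q | r | Output
--------------
0 | 0 | 0
0 | 1 | 0
1 | 0 | 1
1 | 1 | 0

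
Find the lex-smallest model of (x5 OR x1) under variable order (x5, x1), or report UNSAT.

x5=0, x1=1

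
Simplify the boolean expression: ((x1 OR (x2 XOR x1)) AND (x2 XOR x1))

By absorption (E AND (E OR v) = E):
= (x2 XOR x1)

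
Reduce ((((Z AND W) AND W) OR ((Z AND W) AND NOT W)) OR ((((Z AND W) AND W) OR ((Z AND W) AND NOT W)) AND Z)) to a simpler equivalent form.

By absorption (E OR (E AND v) = E) then distribution ((E AND v) OR (E AND NOT v) = E):
= (Z AND W)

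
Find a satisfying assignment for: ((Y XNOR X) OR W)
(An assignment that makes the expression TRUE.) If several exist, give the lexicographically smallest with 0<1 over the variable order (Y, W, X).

Y=0, W=0, X=0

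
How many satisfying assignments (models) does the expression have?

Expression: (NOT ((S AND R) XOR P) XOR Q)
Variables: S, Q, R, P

Satisfying assignments: (0,0,0,0), (0,0,1,0), (0,1,0,1), (0,1,1,1), (1,0,0,0), (1,0,1,1), (1,1,0,1), (1,1,1,0)
Count: 8 out of 16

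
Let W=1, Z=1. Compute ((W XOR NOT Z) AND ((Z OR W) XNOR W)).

Substituting: ((1 XOR NOT 1) AND ((1 OR 1) XNOR 1))
= 1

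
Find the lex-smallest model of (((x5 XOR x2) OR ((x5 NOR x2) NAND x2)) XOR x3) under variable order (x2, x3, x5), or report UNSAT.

x2=0, x3=0, x5=0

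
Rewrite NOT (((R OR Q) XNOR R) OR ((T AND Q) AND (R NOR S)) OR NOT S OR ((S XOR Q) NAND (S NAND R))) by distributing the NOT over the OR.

NOT ((R OR Q) XNOR R) AND NOT ((T AND Q) AND (R NOR S)) AND S AND NOT ((S XOR Q) NAND (S NAND R))
De Morgan's: NOT(OR of terms) = AND of negations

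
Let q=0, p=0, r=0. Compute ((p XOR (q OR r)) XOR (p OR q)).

Substituting: ((0 XOR (0 OR 0)) XOR (0 OR 0))
= 0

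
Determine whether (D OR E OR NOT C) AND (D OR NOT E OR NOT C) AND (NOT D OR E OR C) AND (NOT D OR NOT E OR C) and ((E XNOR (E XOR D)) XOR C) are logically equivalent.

Yes, they are equivalent — the two output columns agree on all 8 assignments:
D | E | C | Expression 1 | Expression 2
---------------------------------------
0 | 0 | 0 | 1 | 1
0 | 0 | 1 | 0 | 0
0 | 1 | 0 | 1 | 1
0 | 1 | 1 | 0 | 0
1 | 0 | 0 | 0 | 0
1 | 0 | 1 | 1 | 1
1 | 1 | 0 | 0 | 0
1 | 1 | 1 | 1 | 1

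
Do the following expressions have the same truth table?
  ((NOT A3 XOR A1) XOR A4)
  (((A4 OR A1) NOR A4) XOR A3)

No. Counterexample: with A3=0, A1=1, A4=1, Expression 1 = 1 but Expression 2 = 0.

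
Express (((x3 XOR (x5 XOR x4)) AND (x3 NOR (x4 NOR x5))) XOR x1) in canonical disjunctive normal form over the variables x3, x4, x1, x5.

(NOT x3 AND NOT x4 AND NOT x1 AND x5) OR (NOT x3 AND NOT x4 AND x1 AND NOT x5) OR (NOT x3 AND x4 AND NOT x1 AND NOT x5) OR (NOT x3 AND x4 AND x1 AND x5) OR (x3 AND NOT x4 AND x1 AND NOT x5) OR (x3 AND NOT x4 AND x1 AND x5) OR (x3 AND x4 AND x1 AND NOT x5) OR (x3 AND x4 AND x1 AND x5)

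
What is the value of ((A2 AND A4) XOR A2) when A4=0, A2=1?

Substituting: ((1 AND 0) XOR 1)
= 1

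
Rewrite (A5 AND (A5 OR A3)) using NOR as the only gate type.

((A5 NOR A5) NOR (((A5 NOR A3) NOR (A5 NOR A3)) NOR ((A5 NOR A3) NOR (A5 NOR A3))))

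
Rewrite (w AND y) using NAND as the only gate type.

((w NAND y) NAND (w NAND y))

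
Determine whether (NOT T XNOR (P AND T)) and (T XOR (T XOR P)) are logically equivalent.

No. Counterexample: with P=0, T=1, Expression 1 = 1 but Expression 2 = 0.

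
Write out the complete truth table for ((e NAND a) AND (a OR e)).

e | a | Output
--------------
0 | 0 | 0
0 | 1 | 1
1 | 0 | 1
1 | 1 | 0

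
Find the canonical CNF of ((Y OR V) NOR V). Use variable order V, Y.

(V OR NOT Y) AND (NOT V OR Y) AND (NOT V OR NOT Y)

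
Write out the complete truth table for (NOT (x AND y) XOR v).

v | y | x | Output
------------------
0 | 0 | 0 | 1
0 | 0 | 1 | 1
0 | 1 | 0 | 1
0 | 1 | 1 | 0
1 | 0 | 0 | 0
1 | 0 | 1 | 0
1 | 1 | 0 | 0
1 | 1 | 1 | 1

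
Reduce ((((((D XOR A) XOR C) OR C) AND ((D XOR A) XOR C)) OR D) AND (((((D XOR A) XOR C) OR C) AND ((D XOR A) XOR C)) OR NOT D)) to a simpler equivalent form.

By distribution ((E OR v) AND (E OR NOT v) = E) then absorption (E AND (E OR v) = E):
= ((D XOR A) XOR C)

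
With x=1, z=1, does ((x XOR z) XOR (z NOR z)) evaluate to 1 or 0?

Substituting: ((1 XOR 1) XOR (1 NOR 1))
= 0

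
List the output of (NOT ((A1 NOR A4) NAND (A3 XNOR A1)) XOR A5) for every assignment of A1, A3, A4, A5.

A1 | A3 | A4 | A5 | Output
--------------------------
0 | 0 | 0 | 0 | 1
0 | 0 | 0 | 1 | 0
0 | 0 | 1 | 0 | 0
0 | 0 | 1 | 1 | 1
0 | 1 | 0 | 0 | 0
0 | 1 | 0 | 1 | 1
0 | 1 | 1 | 0 | 0
0 | 1 | 1 | 1 | 1
1 | 0 | 0 | 0 | 0
1 | 0 | 0 | 1 | 1
1 | 0 | 1 | 0 | 0
1 | 0 | 1 | 1 | 1
1 | 1 | 0 | 0 | 0
1 | 1 | 0 | 1 | 1
1 | 1 | 1 | 0 | 0
1 | 1 | 1 | 1 | 1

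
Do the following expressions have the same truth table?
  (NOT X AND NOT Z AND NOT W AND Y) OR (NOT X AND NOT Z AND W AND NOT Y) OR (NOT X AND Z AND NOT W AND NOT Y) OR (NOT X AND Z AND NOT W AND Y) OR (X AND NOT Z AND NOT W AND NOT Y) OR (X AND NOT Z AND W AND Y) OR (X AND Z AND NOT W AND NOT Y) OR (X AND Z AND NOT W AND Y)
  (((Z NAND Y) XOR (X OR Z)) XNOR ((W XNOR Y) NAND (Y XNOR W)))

Yes, they are equivalent — the two output columns agree on all 16 assignments:
X | Z | W | Y | Expression 1 | Expression 2
-------------------------------------------
0 | 0 | 0 | 0 | 0 | 0
0 | 0 | 0 | 1 | 1 | 1
0 | 0 | 1 | 0 | 1 | 1
0 | 0 | 1 | 1 | 0 | 0
0 | 1 | 0 | 0 | 1 | 1
0 | 1 | 0 | 1 | 1 | 1
0 | 1 | 1 | 0 | 0 | 0
0 | 1 | 1 | 1 | 0 | 0
1 | 0 | 0 | 0 | 1 | 1
1 | 0 | 0 | 1 | 0 | 0
1 | 0 | 1 | 0 | 0 | 0
1 | 0 | 1 | 1 | 1 | 1
1 | 1 | 0 | 0 | 1 | 1
1 | 1 | 0 | 1 | 1 | 1
1 | 1 | 1 | 0 | 0 | 0
1 | 1 | 1 | 1 | 0 | 0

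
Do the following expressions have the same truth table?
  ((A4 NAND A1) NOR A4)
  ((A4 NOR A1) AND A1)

Yes, they are equivalent — the two output columns agree on all 4 assignments:
A1 | A4 | Expression 1 | Expression 2
-------------------------------------
0 | 0 | 0 | 0
0 | 1 | 0 | 0
1 | 0 | 0 | 0
1 | 1 | 0 | 0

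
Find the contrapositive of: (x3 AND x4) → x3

Contrapositive: NOT x3 → NOT (x3 AND x4)
Note: A statement and its contrapositive are logically equivalent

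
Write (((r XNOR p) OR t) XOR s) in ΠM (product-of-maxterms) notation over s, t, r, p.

ΠM(1, 2, 8, 11, 12, 13, 14, 15) = (s OR t OR r OR NOT p) AND (s OR t OR NOT r OR p) AND (NOT s OR t OR r OR p) AND (NOT s OR t OR NOT r OR NOT p) AND (NOT s OR NOT t OR r OR p) AND (NOT s OR NOT t OR r OR NOT p) AND (NOT s OR NOT t OR NOT r OR p) AND (NOT s OR NOT t OR NOT r OR NOT p)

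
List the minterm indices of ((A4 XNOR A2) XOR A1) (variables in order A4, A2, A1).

Σm(0, 3, 5, 6) = (NOT A4 AND NOT A2 AND NOT A1) OR (NOT A4 AND A2 AND A1) OR (A4 AND NOT A2 AND A1) OR (A4 AND A2 AND NOT A1)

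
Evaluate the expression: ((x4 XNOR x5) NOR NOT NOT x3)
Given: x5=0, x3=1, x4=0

Substituting: ((0 XNOR 0) NOR NOT NOT 1)
= 0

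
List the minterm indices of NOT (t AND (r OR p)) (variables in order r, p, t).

Σm(0, 1, 2, 4, 6) = (NOT r AND NOT p AND NOT t) OR (NOT r AND NOT p AND t) OR (NOT r AND p AND NOT t) OR (r AND NOT p AND NOT t) OR (r AND p AND NOT t)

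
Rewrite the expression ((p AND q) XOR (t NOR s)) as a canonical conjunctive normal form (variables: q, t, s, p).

(q OR t OR NOT s OR p) AND (q OR t OR NOT s OR NOT p) AND (q OR NOT t OR s OR p) AND (q OR NOT t OR s OR NOT p) AND (q OR NOT t OR NOT s OR p) AND (q OR NOT t OR NOT s OR NOT p) AND (NOT q OR t OR s OR NOT p) AND (NOT q OR t OR NOT s OR p) AND (NOT q OR NOT t OR s OR p) AND (NOT q OR NOT t OR NOT s OR p)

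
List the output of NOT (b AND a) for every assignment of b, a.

b | a | Output
--------------
0 | 0 | 1
0 | 1 | 1
1 | 0 | 1
1 | 1 | 0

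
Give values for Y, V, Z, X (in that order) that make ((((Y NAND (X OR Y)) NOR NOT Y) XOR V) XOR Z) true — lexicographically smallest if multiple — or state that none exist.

Y=0, V=0, Z=1, X=0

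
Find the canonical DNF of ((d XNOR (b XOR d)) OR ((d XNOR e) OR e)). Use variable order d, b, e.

(NOT d AND NOT b AND NOT e) OR (NOT d AND NOT b AND e) OR (NOT d AND b AND NOT e) OR (NOT d AND b AND e) OR (d AND NOT b AND NOT e) OR (d AND NOT b AND e) OR (d AND b AND e)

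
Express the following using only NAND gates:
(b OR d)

((b NAND b) NAND (d NAND d))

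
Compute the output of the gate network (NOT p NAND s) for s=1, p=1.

Substituting: (NOT 1 NAND 1)
= 1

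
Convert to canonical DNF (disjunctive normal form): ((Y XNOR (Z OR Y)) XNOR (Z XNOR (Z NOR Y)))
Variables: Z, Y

(NOT Z AND Y) OR (Z AND NOT Y)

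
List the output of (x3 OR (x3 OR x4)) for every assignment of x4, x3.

x4 | x3 | Output
----------------
0 | 0 | 0
0 | 1 | 1
1 | 0 | 1
1 | 1 | 1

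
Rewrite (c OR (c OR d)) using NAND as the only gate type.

((c NAND c) NAND (((c NAND c) NAND (d NAND d)) NAND ((c NAND c) NAND (d NAND d))))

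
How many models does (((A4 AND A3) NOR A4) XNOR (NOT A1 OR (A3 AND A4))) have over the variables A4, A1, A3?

Satisfying assignments: (0,0,0), (0,0,1), (1,1,0)
Count: 3 out of 8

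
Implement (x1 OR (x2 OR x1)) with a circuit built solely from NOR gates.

((x1 NOR ((x2 NOR x1) NOR (x2 NOR x1))) NOR (x1 NOR ((x2 NOR x1) NOR (x2 NOR x1))))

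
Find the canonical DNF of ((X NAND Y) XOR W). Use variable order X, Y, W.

(NOT X AND NOT Y AND NOT W) OR (NOT X AND Y AND NOT W) OR (X AND NOT Y AND NOT W) OR (X AND Y AND W)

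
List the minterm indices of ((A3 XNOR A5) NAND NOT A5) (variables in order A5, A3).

Σm(1, 2, 3) = (NOT A5 AND A3) OR (A5 AND NOT A3) OR (A5 AND A3)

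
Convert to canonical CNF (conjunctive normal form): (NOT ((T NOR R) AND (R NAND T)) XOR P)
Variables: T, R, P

(T OR R OR P) AND (T OR NOT R OR NOT P) AND (NOT T OR R OR NOT P) AND (NOT T OR NOT R OR NOT P)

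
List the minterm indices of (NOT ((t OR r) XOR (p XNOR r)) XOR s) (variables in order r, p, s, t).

Σm(1, 2, 4, 7, 10, 11, 12, 13) = (NOT r AND NOT p AND NOT s AND t) OR (NOT r AND NOT p AND s AND NOT t) OR (NOT r AND p AND NOT s AND NOT t) OR (NOT r AND p AND s AND t) OR (r AND NOT p AND s AND NOT t) OR (r AND NOT p AND s AND t) OR (r AND p AND NOT s AND NOT t) OR (r AND p AND NOT s AND t)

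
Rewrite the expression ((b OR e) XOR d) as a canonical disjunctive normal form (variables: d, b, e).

(NOT d AND NOT b AND e) OR (NOT d AND b AND NOT e) OR (NOT d AND b AND e) OR (d AND NOT b AND NOT e)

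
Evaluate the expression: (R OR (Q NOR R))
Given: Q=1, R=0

Substituting: (0 OR (1 NOR 0))
= 0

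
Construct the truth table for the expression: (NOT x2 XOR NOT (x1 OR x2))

x1 | x2 | Output
----------------
0 | 0 | 0
0 | 1 | 0
1 | 0 | 1
1 | 1 | 0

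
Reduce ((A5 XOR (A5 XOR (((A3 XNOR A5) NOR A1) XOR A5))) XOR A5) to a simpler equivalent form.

By XOR self-cancellation ((E XOR v) XOR v = E) then XOR self-cancellation ((E XOR v) XOR v = E):
= ((A3 XNOR A5) NOR A1)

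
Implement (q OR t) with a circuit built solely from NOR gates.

((q NOR t) NOR (q NOR t))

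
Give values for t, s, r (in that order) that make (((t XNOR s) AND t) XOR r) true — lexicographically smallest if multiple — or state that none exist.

t=0, s=0, r=1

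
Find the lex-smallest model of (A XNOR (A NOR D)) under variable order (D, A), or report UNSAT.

D=1, A=0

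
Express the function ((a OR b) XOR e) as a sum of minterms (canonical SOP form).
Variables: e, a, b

Σm(1, 2, 3, 4) = (NOT e AND NOT a AND b) OR (NOT e AND a AND NOT b) OR (NOT e AND a AND b) OR (e AND NOT a AND NOT b)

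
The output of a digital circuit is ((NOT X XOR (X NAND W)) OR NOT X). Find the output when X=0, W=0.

Substituting: ((NOT 0 XOR (0 NAND 0)) OR NOT 0)
= 1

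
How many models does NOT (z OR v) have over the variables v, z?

Satisfying assignments: (0,0)
Count: 1 out of 4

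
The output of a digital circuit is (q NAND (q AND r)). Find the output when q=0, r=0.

Substituting: (0 NAND (0 AND 0))
= 1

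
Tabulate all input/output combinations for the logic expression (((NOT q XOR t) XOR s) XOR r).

t | q | s | r | Output
----------------------
0 | 0 | 0 | 0 | 1
0 | 0 | 0 | 1 | 0
0 | 0 | 1 | 0 | 0
0 | 0 | 1 | 1 | 1
0 | 1 | 0 | 0 | 0
0 | 1 | 0 | 1 | 1
0 | 1 | 1 | 0 | 1
0 | 1 | 1 | 1 | 0
1 | 0 | 0 | 0 | 0
1 | 0 | 0 | 1 | 1
1 | 0 | 1 | 0 | 1
1 | 0 | 1 | 1 | 0
1 | 1 | 0 | 0 | 1
1 | 1 | 0 | 1 | 0
1 | 1 | 1 | 0 | 0
1 | 1 | 1 | 1 | 1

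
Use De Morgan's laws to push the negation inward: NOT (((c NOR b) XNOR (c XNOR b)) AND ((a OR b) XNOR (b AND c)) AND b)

NOT ((c NOR b) XNOR (c XNOR b)) OR NOT ((a OR b) XNOR (b AND c)) OR NOT b
De Morgan's: NOT(AND of terms) = OR of negations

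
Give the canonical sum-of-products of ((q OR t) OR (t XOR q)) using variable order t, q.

Σm(1, 2, 3) = (NOT t AND q) OR (t AND NOT q) OR (t AND q)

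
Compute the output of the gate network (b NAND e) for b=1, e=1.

Substituting: (1 NAND 1)
= 0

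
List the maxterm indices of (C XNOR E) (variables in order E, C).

ΠM(1, 2) = (E OR NOT C) AND (NOT E OR C)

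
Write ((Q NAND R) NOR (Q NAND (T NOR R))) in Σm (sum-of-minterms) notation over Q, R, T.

Σm() = FALSE (no minterms)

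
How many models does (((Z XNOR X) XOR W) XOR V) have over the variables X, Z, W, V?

Satisfying assignments: (0,0,0,0), (0,0,1,1), (0,1,0,1), (0,1,1,0), (1,0,0,1), (1,0,1,0), (1,1,0,0), (1,1,1,1)
Count: 8 out of 16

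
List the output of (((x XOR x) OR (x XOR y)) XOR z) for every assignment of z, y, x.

z | y | x | Output
------------------
0 | 0 | 0 | 0
0 | 0 | 1 | 1
0 | 1 | 0 | 1
0 | 1 | 1 | 0
1 | 0 | 0 | 1
1 | 0 | 1 | 0
1 | 1 | 0 | 0
1 | 1 | 1 | 1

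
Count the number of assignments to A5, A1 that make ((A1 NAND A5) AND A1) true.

Satisfying assignments: (0,1)
Count: 1 out of 4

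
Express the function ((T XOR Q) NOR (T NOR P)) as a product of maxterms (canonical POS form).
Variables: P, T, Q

ΠM(0, 1, 2, 5, 6) = (P OR T OR Q) AND (P OR T OR NOT Q) AND (P OR NOT T OR Q) AND (NOT P OR T OR NOT Q) AND (NOT P OR NOT T OR Q)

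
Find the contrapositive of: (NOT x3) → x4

Contrapositive: NOT x4 → x3
Note: A statement and its contrapositive are logically equivalent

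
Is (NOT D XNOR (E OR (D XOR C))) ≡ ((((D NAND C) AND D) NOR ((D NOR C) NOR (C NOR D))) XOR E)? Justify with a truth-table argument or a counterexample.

No. Counterexample: with E=0, C=0, D=0, Expression 1 = 0 but Expression 2 = 1.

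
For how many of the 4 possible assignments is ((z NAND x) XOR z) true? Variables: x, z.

Satisfying assignments: (0,0), (1,0), (1,1)
Count: 3 out of 4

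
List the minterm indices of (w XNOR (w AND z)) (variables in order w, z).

Σm(0, 1, 3) = (NOT w AND NOT z) OR (NOT w AND z) OR (w AND z)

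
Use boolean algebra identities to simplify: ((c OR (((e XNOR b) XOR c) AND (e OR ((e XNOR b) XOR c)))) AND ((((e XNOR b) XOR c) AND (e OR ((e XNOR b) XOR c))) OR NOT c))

By distribution ((E OR v) AND (E OR NOT v) = E) then absorption (E AND (E OR v) = E):
= ((e XNOR b) XOR c)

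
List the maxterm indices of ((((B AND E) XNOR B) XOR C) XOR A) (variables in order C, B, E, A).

ΠM(1, 3, 4, 7, 8, 10, 13, 14) = (C OR B OR E OR NOT A) AND (C OR B OR NOT E OR NOT A) AND (C OR NOT B OR E OR A) AND (C OR NOT B OR NOT E OR NOT A) AND (NOT C OR B OR E OR A) AND (NOT C OR B OR NOT E OR A) AND (NOT C OR NOT B OR E OR NOT A) AND (NOT C OR NOT B OR NOT E OR A)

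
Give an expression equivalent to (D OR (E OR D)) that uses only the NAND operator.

((D NAND D) NAND (((E NAND E) NAND (D NAND D)) NAND ((E NAND E) NAND (D NAND D))))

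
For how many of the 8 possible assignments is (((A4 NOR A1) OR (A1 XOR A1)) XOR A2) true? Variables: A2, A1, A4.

Satisfying assignments: (0,0,0), (1,0,1), (1,1,0), (1,1,1)
Count: 4 out of 8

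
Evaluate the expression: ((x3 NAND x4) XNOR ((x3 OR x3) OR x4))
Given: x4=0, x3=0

Substituting: ((0 NAND 0) XNOR ((0 OR 0) OR 0))
= 0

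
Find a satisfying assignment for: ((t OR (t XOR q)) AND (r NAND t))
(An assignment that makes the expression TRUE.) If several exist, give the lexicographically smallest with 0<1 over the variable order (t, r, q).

t=0, r=0, q=1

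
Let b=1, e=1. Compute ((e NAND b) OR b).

Substituting: ((1 NAND 1) OR 1)
= 1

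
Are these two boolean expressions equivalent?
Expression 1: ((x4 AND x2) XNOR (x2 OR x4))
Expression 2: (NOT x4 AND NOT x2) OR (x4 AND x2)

Yes, they are equivalent — the two output columns agree on all 4 assignments:
x4 | x2 | Expression 1 | Expression 2
-------------------------------------
0 | 0 | 1 | 1
0 | 1 | 0 | 0
1 | 0 | 0 | 0
1 | 1 | 1 | 1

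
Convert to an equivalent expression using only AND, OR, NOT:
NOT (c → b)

c AND NOT b
(Negated implication: NOT(A → B) = A AND NOT B)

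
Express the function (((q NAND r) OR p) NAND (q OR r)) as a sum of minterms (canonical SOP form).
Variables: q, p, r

Σm(0, 2, 5) = (NOT q AND NOT p AND NOT r) OR (NOT q AND p AND NOT r) OR (q AND NOT p AND r)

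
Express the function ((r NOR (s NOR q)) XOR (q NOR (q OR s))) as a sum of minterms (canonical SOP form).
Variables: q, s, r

Σm(0, 1, 2, 4, 6) = (NOT q AND NOT s AND NOT r) OR (NOT q AND NOT s AND r) OR (NOT q AND s AND NOT r) OR (q AND NOT s AND NOT r) OR (q AND s AND NOT r)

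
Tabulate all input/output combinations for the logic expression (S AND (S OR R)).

S | R | Output
--------------
0 | 0 | 0
0 | 1 | 0
1 | 0 | 1
1 | 1 | 1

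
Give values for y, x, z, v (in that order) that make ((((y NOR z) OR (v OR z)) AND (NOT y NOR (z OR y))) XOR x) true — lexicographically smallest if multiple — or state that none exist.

y=0, x=1, z=0, v=0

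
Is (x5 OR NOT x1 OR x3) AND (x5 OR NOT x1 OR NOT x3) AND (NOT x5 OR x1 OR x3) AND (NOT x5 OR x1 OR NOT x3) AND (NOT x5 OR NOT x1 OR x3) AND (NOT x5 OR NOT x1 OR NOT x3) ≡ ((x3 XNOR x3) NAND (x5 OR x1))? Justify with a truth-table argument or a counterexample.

Yes, they are equivalent — the two output columns agree on all 8 assignments:
x5 | x1 | x3 | Expression 1 | Expression 2
------------------------------------------
0 | 0 | 0 | 1 | 1
0 | 0 | 1 | 1 | 1
0 | 1 | 0 | 0 | 0
0 | 1 | 1 | 0 | 0
1 | 0 | 0 | 0 | 0
1 | 0 | 1 | 0 | 0
1 | 1 | 0 | 0 | 0
1 | 1 | 1 | 0 | 0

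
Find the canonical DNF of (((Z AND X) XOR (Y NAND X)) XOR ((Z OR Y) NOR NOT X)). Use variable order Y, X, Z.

(NOT Y AND NOT X AND NOT Z) OR (NOT Y AND NOT X AND Z) OR (Y AND NOT X AND NOT Z) OR (Y AND NOT X AND Z) OR (Y AND X AND Z)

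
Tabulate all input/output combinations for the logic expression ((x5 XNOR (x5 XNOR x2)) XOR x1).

x1 | x5 | x2 | Output
---------------------
0 | 0 | 0 | 0
0 | 0 | 1 | 1
0 | 1 | 0 | 0
0 | 1 | 1 | 1
1 | 0 | 0 | 1
1 | 0 | 1 | 0
1 | 1 | 0 | 1
1 | 1 | 1 | 0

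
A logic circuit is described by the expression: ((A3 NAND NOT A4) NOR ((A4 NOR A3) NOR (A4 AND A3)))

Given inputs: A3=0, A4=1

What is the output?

Substituting: ((0 NAND NOT 1) NOR ((1 NOR 0) NOR (1 AND 0)))
= 0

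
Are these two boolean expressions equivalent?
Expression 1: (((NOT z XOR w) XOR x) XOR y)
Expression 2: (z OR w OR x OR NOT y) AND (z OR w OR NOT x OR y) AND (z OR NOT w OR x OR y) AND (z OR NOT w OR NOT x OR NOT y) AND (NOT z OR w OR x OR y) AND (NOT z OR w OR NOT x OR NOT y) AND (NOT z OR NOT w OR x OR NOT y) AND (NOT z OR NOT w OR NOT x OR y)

Yes, they are equivalent — the two output columns agree on all 16 assignments:
z | w | x | y | Expression 1 | Expression 2
-------------------------------------------
0 | 0 | 0 | 0 | 1 | 1
0 | 0 | 0 | 1 | 0 | 0
0 | 0 | 1 | 0 | 0 | 0
0 | 0 | 1 | 1 | 1 | 1
0 | 1 | 0 | 0 | 0 | 0
0 | 1 | 0 | 1 | 1 | 1
0 | 1 | 1 | 0 | 1 | 1
0 | 1 | 1 | 1 | 0 | 0
1 | 0 | 0 | 0 | 0 | 0
1 | 0 | 0 | 1 | 1 | 1
1 | 0 | 1 | 0 | 1 | 1
1 | 0 | 1 | 1 | 0 | 0
1 | 1 | 0 | 0 | 1 | 1
1 | 1 | 0 | 1 | 0 | 0
1 | 1 | 1 | 0 | 0 | 0
1 | 1 | 1 | 1 | 1 | 1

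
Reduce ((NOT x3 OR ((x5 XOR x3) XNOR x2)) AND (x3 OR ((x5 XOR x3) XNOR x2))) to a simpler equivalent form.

By distribution ((E OR v) AND (E OR NOT v) = E):
= ((x5 XOR x3) XNOR x2)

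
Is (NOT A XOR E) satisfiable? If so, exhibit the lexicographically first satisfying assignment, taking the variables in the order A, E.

A=0, E=0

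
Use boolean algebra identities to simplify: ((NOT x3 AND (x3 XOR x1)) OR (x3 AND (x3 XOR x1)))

By distribution ((E AND v) OR (E AND NOT v) = E):
= (x3 XOR x1)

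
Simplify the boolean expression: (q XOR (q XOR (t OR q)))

By XOR self-cancellation ((E XOR v) XOR v = E):
= (t OR q)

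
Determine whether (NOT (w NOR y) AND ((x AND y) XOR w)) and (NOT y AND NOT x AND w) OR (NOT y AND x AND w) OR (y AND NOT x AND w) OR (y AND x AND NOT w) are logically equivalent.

Yes, they are equivalent — the two output columns agree on all 8 assignments:
y | x | w | Expression 1 | Expression 2
---------------------------------------
0 | 0 | 0 | 0 | 0
0 | 0 | 1 | 1 | 1
0 | 1 | 0 | 0 | 0
0 | 1 | 1 | 1 | 1
1 | 0 | 0 | 0 | 0
1 | 0 | 1 | 1 | 1
1 | 1 | 0 | 1 | 1
1 | 1 | 1 | 0 | 0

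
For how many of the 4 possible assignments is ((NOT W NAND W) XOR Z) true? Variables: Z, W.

Satisfying assignments: (0,0), (0,1)
Count: 2 out of 4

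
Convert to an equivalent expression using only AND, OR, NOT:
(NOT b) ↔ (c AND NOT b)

((NOT b) AND (c AND NOT b)) OR (b AND NOT (c AND NOT b))
(Biconditional = both true or both false)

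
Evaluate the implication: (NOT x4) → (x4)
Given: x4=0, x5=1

Antecedent (NOT x4) = 1; consequent (x4) = 0.
1 → 0 = 0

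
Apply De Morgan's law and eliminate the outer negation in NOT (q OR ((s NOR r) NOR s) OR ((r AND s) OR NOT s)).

NOT q AND NOT ((s NOR r) NOR s) AND NOT ((r AND s) OR NOT s)
De Morgan's: NOT(OR of terms) = AND of negations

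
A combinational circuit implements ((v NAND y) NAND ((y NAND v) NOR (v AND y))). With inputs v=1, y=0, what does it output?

Substituting: ((1 NAND 0) NAND ((0 NAND 1) NOR (1 AND 0)))
= 1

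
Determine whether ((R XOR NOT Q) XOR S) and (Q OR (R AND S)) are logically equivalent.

No. Counterexample: with R=0, Q=0, S=0, Expression 1 = 1 but Expression 2 = 0.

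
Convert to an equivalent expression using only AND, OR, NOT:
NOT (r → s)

r AND NOT s
(Negated implication: NOT(A → B) = A AND NOT B)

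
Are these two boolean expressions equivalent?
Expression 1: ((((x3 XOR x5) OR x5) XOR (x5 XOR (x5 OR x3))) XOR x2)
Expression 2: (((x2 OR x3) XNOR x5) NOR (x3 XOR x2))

No. Counterexample: with x2=0, x5=1, x3=1, Expression 1 = 1 but Expression 2 = 0.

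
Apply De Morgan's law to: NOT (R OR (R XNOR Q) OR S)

NOT R AND NOT (R XNOR Q) AND NOT S
De Morgan's: NOT(OR of terms) = AND of negations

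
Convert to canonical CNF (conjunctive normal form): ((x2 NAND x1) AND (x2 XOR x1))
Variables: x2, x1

(x2 OR x1) AND (NOT x2 OR NOT x1)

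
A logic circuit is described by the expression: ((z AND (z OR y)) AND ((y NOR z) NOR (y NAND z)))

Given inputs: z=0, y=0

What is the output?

Substituting: ((0 AND (0 OR 0)) AND ((0 NOR 0) NOR (0 NAND 0)))
= 0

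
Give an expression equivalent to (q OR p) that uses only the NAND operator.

((q NAND q) NAND (p NAND p))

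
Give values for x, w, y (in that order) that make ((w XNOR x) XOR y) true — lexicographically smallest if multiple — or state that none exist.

x=0, w=0, y=0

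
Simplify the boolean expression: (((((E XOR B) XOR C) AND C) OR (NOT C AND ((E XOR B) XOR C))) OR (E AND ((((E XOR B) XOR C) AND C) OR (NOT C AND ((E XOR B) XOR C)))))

By absorption (E OR (E AND v) = E) then distribution ((E AND v) OR (E AND NOT v) = E):
= ((E XOR B) XOR C)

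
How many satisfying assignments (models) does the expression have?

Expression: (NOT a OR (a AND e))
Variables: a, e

Satisfying assignments: (0,0), (0,1), (1,1)
Count: 3 out of 4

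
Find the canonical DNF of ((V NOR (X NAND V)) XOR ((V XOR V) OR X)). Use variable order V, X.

(NOT V AND X) OR (V AND X)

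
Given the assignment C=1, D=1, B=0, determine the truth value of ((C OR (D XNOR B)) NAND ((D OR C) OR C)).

Substituting: ((1 OR (1 XNOR 0)) NAND ((1 OR 1) OR 1))
= 0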